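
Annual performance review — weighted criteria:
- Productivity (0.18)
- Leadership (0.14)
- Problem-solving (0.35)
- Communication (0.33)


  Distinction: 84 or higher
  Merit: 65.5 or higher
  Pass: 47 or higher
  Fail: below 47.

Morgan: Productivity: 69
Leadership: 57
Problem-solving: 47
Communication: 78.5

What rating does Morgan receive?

Pass

Weighted total:
  Productivity 69 × 0.18 = 12.42
  Leadership 57 × 0.14 = 7.98
  Problem-solving 47 × 0.35 = 16.45
  Communication 78.5 × 0.33 = 25.905
Sum = 62.755
62.755 is ≥ 47 and < 65.5 → Pass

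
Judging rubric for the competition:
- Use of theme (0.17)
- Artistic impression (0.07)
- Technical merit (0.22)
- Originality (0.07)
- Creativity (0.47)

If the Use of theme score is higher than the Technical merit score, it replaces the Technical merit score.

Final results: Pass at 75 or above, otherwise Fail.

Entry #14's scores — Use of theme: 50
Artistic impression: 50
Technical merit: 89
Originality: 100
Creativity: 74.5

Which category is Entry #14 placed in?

Fail

Use of theme (50) ≤ Technical merit (89), so Technical merit stays at 89.
Weighted total:
  Use of theme 50 × 0.17 = 8.5
  Artistic impression 50 × 0.07 = 3.5
  Technical merit 89 × 0.22 = 19.58
  Originality 100 × 0.07 = 7
  Creativity 74.5 × 0.47 = 35.015
Sum = 73.595
73.595 < 75 → Fail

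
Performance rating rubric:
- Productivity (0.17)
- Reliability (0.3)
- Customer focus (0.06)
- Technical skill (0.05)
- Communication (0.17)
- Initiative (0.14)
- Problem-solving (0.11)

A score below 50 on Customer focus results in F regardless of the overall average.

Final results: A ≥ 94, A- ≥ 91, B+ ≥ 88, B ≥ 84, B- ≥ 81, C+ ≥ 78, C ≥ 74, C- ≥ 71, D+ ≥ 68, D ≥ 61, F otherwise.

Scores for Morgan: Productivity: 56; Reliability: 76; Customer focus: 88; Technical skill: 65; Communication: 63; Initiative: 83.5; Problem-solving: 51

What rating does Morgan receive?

Customer focus score 88 ≥ 50: minimum met.
Weighted total:
  Productivity 56 × 0.17 = 9.52
  Reliability 76 × 0.3 = 22.8
  Customer focus 88 × 0.06 = 5.28
  Technical skill 65 × 0.05 = 3.25
  Communication 63 × 0.17 = 10.71
  Initiative 83.5 × 0.14 = 11.69
  Problem-solving 51 × 0.11 = 5.61
Sum = 68.86
68.86 is ≥ 68 and < 71 → D+

D+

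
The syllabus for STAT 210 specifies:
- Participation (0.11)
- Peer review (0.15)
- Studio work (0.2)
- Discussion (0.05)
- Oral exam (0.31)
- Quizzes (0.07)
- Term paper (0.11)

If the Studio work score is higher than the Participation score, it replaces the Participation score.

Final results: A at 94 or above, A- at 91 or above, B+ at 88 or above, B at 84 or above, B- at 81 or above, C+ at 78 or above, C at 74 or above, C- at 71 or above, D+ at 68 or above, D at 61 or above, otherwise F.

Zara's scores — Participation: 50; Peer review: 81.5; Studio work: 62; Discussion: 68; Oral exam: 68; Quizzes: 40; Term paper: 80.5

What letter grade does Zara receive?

Studio work (62) > Participation (50), so Participation counts as 62.
Weighted total:
  Participation 62 × 0.11 = 6.82
  Peer review 81.5 × 0.15 = 12.225
  Studio work 62 × 0.2 = 12.4
  Discussion 68 × 0.05 = 3.4
  Oral exam 68 × 0.31 = 21.08
  Quizzes 40 × 0.07 = 2.8
  Term paper 80.5 × 0.11 = 8.855
Sum = 67.58
67.58 is ≥ 61 and < 68 → D

D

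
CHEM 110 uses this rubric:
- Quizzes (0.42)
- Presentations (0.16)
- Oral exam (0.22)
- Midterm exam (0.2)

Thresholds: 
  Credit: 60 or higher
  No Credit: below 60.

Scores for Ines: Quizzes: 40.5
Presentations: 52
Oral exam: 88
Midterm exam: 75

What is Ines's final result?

No Credit

Weighted total:
  Quizzes 40.5 × 0.42 = 17.01
  Presentations 52 × 0.16 = 8.32
  Oral exam 88 × 0.22 = 19.36
  Midterm exam 75 × 0.2 = 15
Sum = 59.69
59.69 < 60 → No Credit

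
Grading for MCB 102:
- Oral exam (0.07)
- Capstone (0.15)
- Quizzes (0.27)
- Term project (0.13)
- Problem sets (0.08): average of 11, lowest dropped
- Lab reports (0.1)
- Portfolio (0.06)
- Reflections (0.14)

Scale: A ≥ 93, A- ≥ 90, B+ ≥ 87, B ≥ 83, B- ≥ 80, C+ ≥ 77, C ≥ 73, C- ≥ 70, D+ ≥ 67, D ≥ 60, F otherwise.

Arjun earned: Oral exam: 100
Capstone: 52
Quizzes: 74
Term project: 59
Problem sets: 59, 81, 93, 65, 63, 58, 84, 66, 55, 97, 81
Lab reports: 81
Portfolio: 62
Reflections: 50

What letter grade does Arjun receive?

Problem sets: drop 55 → average of remaining 10 = 747/10 = 74.7
Weighted total:
  Oral exam 100 × 0.07 = 7
  Capstone 52 × 0.15 = 7.8
  Quizzes 74 × 0.27 = 19.98
  Term project 59 × 0.13 = 7.67
  Problem sets 74.7 × 0.08 = 5.976
  Lab reports 81 × 0.1 = 8.1
  Portfolio 62 × 0.06 = 3.72
  Reflections 50 × 0.14 = 7
Sum = 67.246
67.246 is ≥ 67 and < 70 → D+

D+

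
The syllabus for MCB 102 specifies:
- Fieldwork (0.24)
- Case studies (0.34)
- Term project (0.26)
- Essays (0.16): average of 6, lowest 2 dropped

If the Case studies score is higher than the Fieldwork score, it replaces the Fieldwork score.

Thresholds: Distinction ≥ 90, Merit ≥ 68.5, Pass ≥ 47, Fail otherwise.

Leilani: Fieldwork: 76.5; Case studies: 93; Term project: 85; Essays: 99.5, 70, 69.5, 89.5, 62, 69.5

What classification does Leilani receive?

Merit

Essays: drop 62, 69.5 → average of remaining 4 = 328.5/4 = 82.125
Case studies (93) > Fieldwork (76.5), so Fieldwork counts as 93.
Weighted total:
  Fieldwork 93 × 0.24 = 22.32
  Case studies 93 × 0.34 = 31.62
  Term project 85 × 0.26 = 22.1
  Essays 82.125 × 0.16 = 13.14
Sum = 89.18
89.18 is ≥ 68.5 and < 90 → Merit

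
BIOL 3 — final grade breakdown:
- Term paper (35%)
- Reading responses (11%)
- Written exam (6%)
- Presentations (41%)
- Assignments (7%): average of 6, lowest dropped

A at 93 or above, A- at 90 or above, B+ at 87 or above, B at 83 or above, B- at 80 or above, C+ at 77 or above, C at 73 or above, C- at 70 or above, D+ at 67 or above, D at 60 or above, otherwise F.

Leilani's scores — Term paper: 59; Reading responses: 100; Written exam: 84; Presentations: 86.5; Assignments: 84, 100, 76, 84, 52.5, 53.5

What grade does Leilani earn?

C+

Assignments: drop 52.5 → average of remaining 5 = 397.5/5 = 79.5
Weighted total:
  Term paper 59 × 0.35 = 20.65
  Reading responses 100 × 0.11 = 11
  Written exam 84 × 0.06 = 5.04
  Presentations 86.5 × 0.41 = 35.465
  Assignments 79.5 × 0.07 = 5.565
Sum = 77.72
77.72 is ≥ 77 and < 80 → C+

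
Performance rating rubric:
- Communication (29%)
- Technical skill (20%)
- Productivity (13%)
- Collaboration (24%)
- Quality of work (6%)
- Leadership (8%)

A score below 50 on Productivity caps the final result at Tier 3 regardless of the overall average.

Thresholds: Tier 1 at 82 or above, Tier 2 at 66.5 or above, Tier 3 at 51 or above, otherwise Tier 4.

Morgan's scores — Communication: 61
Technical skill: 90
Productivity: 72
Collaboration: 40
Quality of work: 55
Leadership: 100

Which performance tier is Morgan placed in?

Tier 3

Productivity score 72 ≥ 50: minimum met.
Weighted total:
  Communication 61 × 0.29 = 17.69
  Technical skill 90 × 0.2 = 18
  Productivity 72 × 0.13 = 9.36
  Collaboration 40 × 0.24 = 9.6
  Quality of work 55 × 0.06 = 3.3
  Leadership 100 × 0.08 = 8
Sum = 65.95
65.95 is ≥ 51 and < 66.5 → Tier 3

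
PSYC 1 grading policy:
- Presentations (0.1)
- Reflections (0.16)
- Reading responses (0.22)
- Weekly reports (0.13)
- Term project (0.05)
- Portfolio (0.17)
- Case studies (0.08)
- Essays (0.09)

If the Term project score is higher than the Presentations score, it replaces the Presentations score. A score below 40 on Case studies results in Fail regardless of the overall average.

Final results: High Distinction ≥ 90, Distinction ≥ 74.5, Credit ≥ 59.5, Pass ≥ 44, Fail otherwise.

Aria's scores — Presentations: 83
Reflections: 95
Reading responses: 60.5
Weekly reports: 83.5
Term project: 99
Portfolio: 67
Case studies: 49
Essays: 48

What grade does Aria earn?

Credit

Term project (99) > Presentations (83), so Presentations counts as 99.
Case studies score 49 ≥ 40: minimum met.
Weighted total:
  Presentations 99 × 0.1 = 9.9
  Reflections 95 × 0.16 = 15.2
  Reading responses 60.5 × 0.22 = 13.31
  Weekly reports 83.5 × 0.13 = 10.855
  Term project 99 × 0.05 = 4.95
  Portfolio 67 × 0.17 = 11.39
  Case studies 49 × 0.08 = 3.92
  Essays 48 × 0.09 = 4.32
Sum = 73.845
73.845 is ≥ 59.5 and < 74.5 → Credit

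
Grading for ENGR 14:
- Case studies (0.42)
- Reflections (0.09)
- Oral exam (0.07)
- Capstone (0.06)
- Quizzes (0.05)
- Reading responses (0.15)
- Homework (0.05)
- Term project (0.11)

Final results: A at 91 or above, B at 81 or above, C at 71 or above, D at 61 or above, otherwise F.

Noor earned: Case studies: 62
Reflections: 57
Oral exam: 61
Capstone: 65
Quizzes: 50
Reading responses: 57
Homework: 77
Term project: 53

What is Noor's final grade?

Weighted total:
  Case studies 62 × 0.42 = 26.04
  Reflections 57 × 0.09 = 5.13
  Oral exam 61 × 0.07 = 4.27
  Capstone 65 × 0.06 = 3.9
  Quizzes 50 × 0.05 = 2.5
  Reading responses 57 × 0.15 = 8.55
  Homework 77 × 0.05 = 3.85
  Term project 53 × 0.11 = 5.83
Sum = 60.07
60.07 < 61 → F

F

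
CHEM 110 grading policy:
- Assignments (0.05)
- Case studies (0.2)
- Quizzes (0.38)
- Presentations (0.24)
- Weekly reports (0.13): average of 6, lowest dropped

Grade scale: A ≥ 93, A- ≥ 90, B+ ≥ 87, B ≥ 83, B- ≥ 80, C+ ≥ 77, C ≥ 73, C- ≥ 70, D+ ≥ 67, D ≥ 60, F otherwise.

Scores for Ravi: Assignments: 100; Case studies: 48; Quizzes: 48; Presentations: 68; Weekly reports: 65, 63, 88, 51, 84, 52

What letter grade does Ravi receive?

Weekly reports: drop 51 → average of remaining 5 = 352/5 = 70.4
Weighted total:
  Assignments 100 × 0.05 = 5
  Case studies 48 × 0.2 = 9.6
  Quizzes 48 × 0.38 = 18.24
  Presentations 68 × 0.24 = 16.32
  Weekly reports 70.4 × 0.13 = 9.152
Sum = 58.312
58.312 < 60 → F

F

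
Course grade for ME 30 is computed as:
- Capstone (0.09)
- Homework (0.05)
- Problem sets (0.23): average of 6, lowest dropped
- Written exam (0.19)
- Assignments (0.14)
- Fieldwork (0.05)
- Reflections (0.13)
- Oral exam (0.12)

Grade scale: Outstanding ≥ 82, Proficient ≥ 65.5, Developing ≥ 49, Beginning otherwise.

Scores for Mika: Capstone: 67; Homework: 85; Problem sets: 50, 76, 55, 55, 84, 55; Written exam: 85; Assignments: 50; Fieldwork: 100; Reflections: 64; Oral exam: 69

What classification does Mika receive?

Proficient

Problem sets: drop 50 → average of remaining 5 = 325/5 = 65
Weighted total:
  Capstone 67 × 0.09 = 6.03
  Homework 85 × 0.05 = 4.25
  Problem sets 65 × 0.23 = 14.95
  Written exam 85 × 0.19 = 16.15
  Assignments 50 × 0.14 = 7
  Fieldwork 100 × 0.05 = 5
  Reflections 64 × 0.13 = 8.32
  Oral exam 69 × 0.12 = 8.28
Sum = 69.98
69.98 is ≥ 65.5 and < 82 → Proficient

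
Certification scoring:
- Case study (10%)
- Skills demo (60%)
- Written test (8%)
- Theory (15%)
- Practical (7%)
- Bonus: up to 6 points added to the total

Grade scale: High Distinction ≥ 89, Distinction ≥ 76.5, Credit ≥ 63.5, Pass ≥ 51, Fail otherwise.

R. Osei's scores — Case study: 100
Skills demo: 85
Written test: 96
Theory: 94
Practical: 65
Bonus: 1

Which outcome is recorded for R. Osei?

Weighted total:
  Case study 100 × 0.1 = 10
  Skills demo 85 × 0.6 = 51
  Written test 96 × 0.08 = 7.68
  Theory 94 × 0.15 = 14.1
  Practical 65 × 0.07 = 4.55
Sum = 87.33
Bonus: 87.33 + 1 = 88.33
88.33 is ≥ 76.5 and < 89 → Distinction

Distinction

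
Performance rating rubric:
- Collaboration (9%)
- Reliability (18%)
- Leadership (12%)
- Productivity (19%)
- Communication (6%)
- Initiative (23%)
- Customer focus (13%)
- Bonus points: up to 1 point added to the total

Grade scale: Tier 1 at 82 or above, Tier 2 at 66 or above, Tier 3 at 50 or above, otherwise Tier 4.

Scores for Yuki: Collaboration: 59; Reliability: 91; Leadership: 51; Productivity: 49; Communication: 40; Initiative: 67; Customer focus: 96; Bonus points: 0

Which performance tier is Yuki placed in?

Tier 2

Weighted total:
  Collaboration 59 × 0.09 = 5.31
  Reliability 91 × 0.18 = 16.38
  Leadership 51 × 0.12 = 6.12
  Productivity 49 × 0.19 = 9.31
  Communication 40 × 0.06 = 2.4
  Initiative 67 × 0.23 = 15.41
  Customer focus 96 × 0.13 = 12.48
Sum = 67.41
Bonus points: 67.41 + 0 = 67.41
67.41 is ≥ 66 and < 82 → Tier 2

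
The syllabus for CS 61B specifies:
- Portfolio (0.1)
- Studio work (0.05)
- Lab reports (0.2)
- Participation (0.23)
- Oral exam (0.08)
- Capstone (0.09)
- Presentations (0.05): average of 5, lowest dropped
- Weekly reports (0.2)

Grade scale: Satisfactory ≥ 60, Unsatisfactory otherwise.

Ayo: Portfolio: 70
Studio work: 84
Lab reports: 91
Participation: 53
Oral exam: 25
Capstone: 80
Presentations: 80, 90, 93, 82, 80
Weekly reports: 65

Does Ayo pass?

Presentations: drop 80 → average of remaining 4 = 345/4 = 86.25
Weighted total:
  Portfolio 70 × 0.1 = 7
  Studio work 84 × 0.05 = 4.2
  Lab reports 91 × 0.2 = 18.2
  Participation 53 × 0.23 = 12.19
  Oral exam 25 × 0.08 = 2
  Capstone 80 × 0.09 = 7.2
  Presentations 86.25 × 0.05 = 4.3125
  Weekly reports 65 × 0.2 = 13
Sum = 68.1025
68.1025 ≥ 60 → Satisfactory

Satisfactory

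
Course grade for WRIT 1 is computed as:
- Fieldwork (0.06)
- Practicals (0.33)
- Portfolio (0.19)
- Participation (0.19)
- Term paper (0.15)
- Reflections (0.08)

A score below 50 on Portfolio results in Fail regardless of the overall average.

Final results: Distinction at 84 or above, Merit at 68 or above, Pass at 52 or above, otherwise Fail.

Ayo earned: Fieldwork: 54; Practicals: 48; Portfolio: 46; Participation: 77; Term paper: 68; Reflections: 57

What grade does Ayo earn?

Portfolio score 46 < 50: minimum not met.
Weighted total:
  Fieldwork 54 × 0.06 = 3.24
  Practicals 48 × 0.33 = 15.84
  Portfolio 46 × 0.19 = 8.74
  Participation 77 × 0.19 = 14.63
  Term paper 68 × 0.15 = 10.2
  Reflections 57 × 0.08 = 4.56
Sum = 57.21
Because the Portfolio minimum was not met, the result is Fail.

Fail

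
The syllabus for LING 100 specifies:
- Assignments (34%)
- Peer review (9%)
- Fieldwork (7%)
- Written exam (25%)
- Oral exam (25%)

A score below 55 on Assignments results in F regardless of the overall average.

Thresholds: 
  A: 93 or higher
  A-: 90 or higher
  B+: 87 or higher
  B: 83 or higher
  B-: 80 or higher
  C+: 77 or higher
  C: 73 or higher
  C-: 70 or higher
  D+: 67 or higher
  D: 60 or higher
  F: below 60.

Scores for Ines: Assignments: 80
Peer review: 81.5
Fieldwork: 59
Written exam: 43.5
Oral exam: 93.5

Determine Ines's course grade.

C-

Assignments score 80 ≥ 55: minimum met.
Weighted total:
  Assignments 80 × 0.34 = 27.2
  Peer review 81.5 × 0.09 = 7.335
  Fieldwork 59 × 0.07 = 4.13
  Written exam 43.5 × 0.25 = 10.875
  Oral exam 93.5 × 0.25 = 23.375
Sum = 72.915
72.915 is ≥ 70 and < 73 → C-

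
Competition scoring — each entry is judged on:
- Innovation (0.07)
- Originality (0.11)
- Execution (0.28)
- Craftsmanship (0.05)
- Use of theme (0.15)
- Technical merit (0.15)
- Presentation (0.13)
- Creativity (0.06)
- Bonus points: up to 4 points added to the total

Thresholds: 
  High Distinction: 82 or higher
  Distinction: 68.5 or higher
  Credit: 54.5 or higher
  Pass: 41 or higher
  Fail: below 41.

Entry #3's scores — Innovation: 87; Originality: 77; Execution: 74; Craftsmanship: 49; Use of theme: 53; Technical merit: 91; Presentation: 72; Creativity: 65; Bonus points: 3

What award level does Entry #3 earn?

Weighted total:
  Innovation 87 × 0.07 = 6.09
  Originality 77 × 0.11 = 8.47
  Execution 74 × 0.28 = 20.72
  Craftsmanship 49 × 0.05 = 2.45
  Use of theme 53 × 0.15 = 7.95
  Technical merit 91 × 0.15 = 13.65
  Presentation 72 × 0.13 = 9.36
  Creativity 65 × 0.06 = 3.9
Sum = 72.59
Bonus points: 72.59 + 3 = 75.59
75.59 is ≥ 68.5 and < 82 → Distinction

Distinction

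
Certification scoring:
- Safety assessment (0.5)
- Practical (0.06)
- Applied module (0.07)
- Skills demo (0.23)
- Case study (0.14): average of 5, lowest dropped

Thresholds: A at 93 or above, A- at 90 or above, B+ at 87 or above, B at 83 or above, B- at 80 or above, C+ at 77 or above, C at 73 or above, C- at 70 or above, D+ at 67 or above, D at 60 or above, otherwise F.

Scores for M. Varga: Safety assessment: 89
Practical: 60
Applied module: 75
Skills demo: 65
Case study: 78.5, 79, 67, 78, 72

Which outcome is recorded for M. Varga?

Case study: drop 67 → average of remaining 4 = 307.5/4 = 76.875
Weighted total:
  Safety assessment 89 × 0.5 = 44.5
  Practical 60 × 0.06 = 3.6
  Applied module 75 × 0.07 = 5.25
  Skills demo 65 × 0.23 = 14.95
  Case study 76.875 × 0.14 = 10.7625
Sum = 79.0625
79.0625 is ≥ 77 and < 80 → C+

C+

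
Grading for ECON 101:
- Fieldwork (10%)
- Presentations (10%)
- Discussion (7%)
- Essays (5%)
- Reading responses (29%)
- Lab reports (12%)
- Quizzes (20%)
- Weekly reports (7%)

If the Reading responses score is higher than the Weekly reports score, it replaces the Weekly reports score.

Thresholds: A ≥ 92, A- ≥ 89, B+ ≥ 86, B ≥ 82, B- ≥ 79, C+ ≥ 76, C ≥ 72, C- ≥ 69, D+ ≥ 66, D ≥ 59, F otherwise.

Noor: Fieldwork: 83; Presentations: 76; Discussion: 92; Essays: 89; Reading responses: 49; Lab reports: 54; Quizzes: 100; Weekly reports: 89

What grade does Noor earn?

Reading responses (49) ≤ Weekly reports (89), so Weekly reports stays at 89.
Weighted total:
  Fieldwork 83 × 0.1 = 8.3
  Presentations 76 × 0.1 = 7.6
  Discussion 92 × 0.07 = 6.44
  Essays 89 × 0.05 = 4.45
  Reading responses 49 × 0.29 = 14.21
  Lab reports 54 × 0.12 = 6.48
  Quizzes 100 × 0.2 = 20
  Weekly reports 89 × 0.07 = 6.23
Sum = 73.71
73.71 is ≥ 72 and < 76 → C

C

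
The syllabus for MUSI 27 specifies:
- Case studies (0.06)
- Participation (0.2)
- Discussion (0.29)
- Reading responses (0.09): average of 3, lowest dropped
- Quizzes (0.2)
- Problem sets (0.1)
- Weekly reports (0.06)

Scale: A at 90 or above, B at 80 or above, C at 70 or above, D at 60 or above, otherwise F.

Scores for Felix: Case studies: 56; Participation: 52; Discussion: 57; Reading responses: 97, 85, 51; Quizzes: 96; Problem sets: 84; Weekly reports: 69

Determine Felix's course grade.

C

Reading responses: drop 51 → average of remaining 2 = 182/2 = 91
Weighted total:
  Case studies 56 × 0.06 = 3.36
  Participation 52 × 0.2 = 10.4
  Discussion 57 × 0.29 = 16.53
  Reading responses 91 × 0.09 = 8.19
  Quizzes 96 × 0.2 = 19.2
  Problem sets 84 × 0.1 = 8.4
  Weekly reports 69 × 0.06 = 4.14
Sum = 70.22
70.22 is ≥ 70 and < 80 → C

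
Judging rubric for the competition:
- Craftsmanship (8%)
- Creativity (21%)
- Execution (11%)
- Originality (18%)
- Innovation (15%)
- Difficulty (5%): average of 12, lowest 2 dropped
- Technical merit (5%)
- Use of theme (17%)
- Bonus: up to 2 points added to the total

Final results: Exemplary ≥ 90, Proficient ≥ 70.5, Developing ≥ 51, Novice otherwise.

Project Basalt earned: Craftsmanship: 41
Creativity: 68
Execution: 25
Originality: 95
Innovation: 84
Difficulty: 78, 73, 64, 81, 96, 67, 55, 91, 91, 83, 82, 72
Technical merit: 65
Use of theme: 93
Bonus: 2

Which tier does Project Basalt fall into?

Difficulty: drop 55, 64 → average of remaining 10 = 814/10 = 81.4
Weighted total:
  Craftsmanship 41 × 0.08 = 3.28
  Creativity 68 × 0.21 = 14.28
  Execution 25 × 0.11 = 2.75
  Originality 95 × 0.18 = 17.1
  Innovation 84 × 0.15 = 12.6
  Difficulty 81.4 × 0.05 = 4.07
  Technical merit 65 × 0.05 = 3.25
  Use of theme 93 × 0.17 = 15.81
Sum = 73.14
Bonus: 73.14 + 2 = 75.14
75.14 is ≥ 70.5 and < 90 → Proficient

Proficient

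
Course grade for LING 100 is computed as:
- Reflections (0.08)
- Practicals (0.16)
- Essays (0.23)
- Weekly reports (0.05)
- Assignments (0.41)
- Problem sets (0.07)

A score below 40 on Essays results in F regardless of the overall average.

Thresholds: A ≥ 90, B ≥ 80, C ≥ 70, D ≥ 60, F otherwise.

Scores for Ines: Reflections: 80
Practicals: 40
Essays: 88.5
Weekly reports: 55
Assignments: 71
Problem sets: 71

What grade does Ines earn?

D

Essays score 88.5 ≥ 40: minimum met.
Weighted total:
  Reflections 80 × 0.08 = 6.4
  Practicals 40 × 0.16 = 6.4
  Essays 88.5 × 0.23 = 20.355
  Weekly reports 55 × 0.05 = 2.75
  Assignments 71 × 0.41 = 29.11
  Problem sets 71 × 0.07 = 4.97
Sum = 69.985
69.985 is ≥ 60 and < 70 → D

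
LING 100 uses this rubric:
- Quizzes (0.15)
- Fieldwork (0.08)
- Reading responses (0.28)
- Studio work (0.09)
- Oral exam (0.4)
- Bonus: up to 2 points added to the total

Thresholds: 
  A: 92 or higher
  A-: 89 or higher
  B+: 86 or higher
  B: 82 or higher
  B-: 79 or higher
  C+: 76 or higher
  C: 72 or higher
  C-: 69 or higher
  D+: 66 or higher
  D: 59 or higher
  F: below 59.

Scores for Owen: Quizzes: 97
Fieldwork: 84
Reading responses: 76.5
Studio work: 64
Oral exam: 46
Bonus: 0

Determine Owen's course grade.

Weighted total:
  Quizzes 97 × 0.15 = 14.55
  Fieldwork 84 × 0.08 = 6.72
  Reading responses 76.5 × 0.28 = 21.42
  Studio work 64 × 0.09 = 5.76
  Oral exam 46 × 0.4 = 18.4
Sum = 66.85
Bonus: 66.85 + 0 = 66.85
66.85 is ≥ 66 and < 69 → D+

D+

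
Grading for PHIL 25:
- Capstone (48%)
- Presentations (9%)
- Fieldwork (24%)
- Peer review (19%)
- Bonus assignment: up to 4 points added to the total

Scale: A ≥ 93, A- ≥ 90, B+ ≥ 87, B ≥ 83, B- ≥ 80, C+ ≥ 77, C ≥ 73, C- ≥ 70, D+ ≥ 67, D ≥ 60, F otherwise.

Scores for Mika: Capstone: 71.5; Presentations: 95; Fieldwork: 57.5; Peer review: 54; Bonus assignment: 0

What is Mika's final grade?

Weighted total:
  Capstone 71.5 × 0.48 = 34.32
  Presentations 95 × 0.09 = 8.55
  Fieldwork 57.5 × 0.24 = 13.8
  Peer review 54 × 0.19 = 10.26
Sum = 66.93
Bonus assignment: 66.93 + 0 = 66.93
66.93 is ≥ 60 and < 67 → D

D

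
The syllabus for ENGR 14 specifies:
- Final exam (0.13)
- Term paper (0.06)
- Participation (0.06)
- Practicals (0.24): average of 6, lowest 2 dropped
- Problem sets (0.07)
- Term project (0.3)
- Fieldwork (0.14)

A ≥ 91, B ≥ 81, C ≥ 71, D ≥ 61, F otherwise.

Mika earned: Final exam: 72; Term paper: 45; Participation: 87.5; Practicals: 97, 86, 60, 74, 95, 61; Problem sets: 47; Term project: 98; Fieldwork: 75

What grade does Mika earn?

Practicals: drop 60, 61 → average of remaining 4 = 352/4 = 88
Weighted total:
  Final exam 72 × 0.13 = 9.36
  Term paper 45 × 0.06 = 2.7
  Participation 87.5 × 0.06 = 5.25
  Practicals 88 × 0.24 = 21.12
  Problem sets 47 × 0.07 = 3.29
  Term project 98 × 0.3 = 29.4
  Fieldwork 75 × 0.14 = 10.5
Sum = 81.62
81.62 is ≥ 81 and < 91 → B

B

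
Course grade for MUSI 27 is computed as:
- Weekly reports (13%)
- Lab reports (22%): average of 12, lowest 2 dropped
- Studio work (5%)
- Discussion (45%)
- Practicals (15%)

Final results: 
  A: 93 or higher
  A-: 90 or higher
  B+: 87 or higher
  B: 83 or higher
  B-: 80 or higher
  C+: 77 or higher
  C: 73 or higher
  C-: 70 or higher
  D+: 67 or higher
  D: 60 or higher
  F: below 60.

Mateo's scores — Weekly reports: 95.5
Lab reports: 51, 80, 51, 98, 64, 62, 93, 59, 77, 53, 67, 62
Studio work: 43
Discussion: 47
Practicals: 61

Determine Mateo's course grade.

D

Lab reports: drop 51, 51 → average of remaining 10 = 715/10 = 71.5
Weighted total:
  Weekly reports 95.5 × 0.13 = 12.415
  Lab reports 71.5 × 0.22 = 15.73
  Studio work 43 × 0.05 = 2.15
  Discussion 47 × 0.45 = 21.15
  Practicals 61 × 0.15 = 9.15
Sum = 60.595
60.595 is ≥ 60 and < 67 → D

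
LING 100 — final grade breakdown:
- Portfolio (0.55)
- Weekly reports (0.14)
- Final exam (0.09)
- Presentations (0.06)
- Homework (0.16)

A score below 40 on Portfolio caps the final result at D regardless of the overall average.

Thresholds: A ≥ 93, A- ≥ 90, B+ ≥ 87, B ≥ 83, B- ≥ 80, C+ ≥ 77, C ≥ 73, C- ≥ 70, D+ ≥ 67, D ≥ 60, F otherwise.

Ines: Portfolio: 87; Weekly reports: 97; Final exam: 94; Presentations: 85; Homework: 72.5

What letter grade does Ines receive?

B

Portfolio score 87 ≥ 40: minimum met.
Weighted total:
  Portfolio 87 × 0.55 = 47.85
  Weekly reports 97 × 0.14 = 13.58
  Final exam 94 × 0.09 = 8.46
  Presentations 85 × 0.06 = 5.1
  Homework 72.5 × 0.16 = 11.6
Sum = 86.59
86.59 is ≥ 83 and < 87 → B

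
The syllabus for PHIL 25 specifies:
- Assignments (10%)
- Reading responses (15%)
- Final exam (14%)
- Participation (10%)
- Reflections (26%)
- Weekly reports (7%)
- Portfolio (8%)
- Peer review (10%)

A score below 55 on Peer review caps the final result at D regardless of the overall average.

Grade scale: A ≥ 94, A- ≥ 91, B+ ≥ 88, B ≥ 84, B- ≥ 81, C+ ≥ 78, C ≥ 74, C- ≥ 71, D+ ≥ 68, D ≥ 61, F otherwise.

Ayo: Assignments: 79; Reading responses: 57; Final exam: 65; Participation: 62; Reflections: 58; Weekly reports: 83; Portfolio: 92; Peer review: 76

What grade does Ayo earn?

D

Peer review score 76 ≥ 55: minimum met.
Weighted total:
  Assignments 79 × 0.1 = 7.9
  Reading responses 57 × 0.15 = 8.55
  Final exam 65 × 0.14 = 9.1
  Participation 62 × 0.1 = 6.2
  Reflections 58 × 0.26 = 15.08
  Weekly reports 83 × 0.07 = 5.81
  Portfolio 92 × 0.08 = 7.36
  Peer review 76 × 0.1 = 7.6
Sum = 67.6
67.6 is ≥ 61 and < 68 → D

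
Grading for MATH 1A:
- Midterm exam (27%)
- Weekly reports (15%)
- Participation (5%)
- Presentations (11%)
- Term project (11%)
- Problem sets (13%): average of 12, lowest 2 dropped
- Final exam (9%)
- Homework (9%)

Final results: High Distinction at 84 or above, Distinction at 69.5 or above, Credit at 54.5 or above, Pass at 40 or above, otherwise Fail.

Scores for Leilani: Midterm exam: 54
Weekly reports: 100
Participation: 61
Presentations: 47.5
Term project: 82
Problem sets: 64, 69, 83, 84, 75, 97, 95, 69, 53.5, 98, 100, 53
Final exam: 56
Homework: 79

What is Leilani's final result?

Problem sets: drop 53, 53.5 → average of remaining 10 = 834/10 = 83.4
Weighted total:
  Midterm exam 54 × 0.27 = 14.58
  Weekly reports 100 × 0.15 = 15
  Participation 61 × 0.05 = 3.05
  Presentations 47.5 × 0.11 = 5.225
  Term project 82 × 0.11 = 9.02
  Problem sets 83.4 × 0.13 = 10.842
  Final exam 56 × 0.09 = 5.04
  Homework 79 × 0.09 = 7.11
Sum = 69.867
69.867 is ≥ 69.5 and < 84 → Distinction

Distinction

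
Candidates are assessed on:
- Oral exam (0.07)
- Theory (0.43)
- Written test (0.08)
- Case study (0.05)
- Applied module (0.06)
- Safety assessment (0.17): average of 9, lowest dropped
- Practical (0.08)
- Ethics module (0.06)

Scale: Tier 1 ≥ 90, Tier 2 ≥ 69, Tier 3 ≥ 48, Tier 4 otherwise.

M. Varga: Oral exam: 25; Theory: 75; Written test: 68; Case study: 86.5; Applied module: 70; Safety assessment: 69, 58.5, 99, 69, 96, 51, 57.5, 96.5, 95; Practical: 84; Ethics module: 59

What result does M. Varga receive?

Tier 2

Safety assessment: drop 51 → average of remaining 8 = 640.5/8 = 80.0625
Weighted total:
  Oral exam 25 × 0.07 = 1.75
  Theory 75 × 0.43 = 32.25
  Written test 68 × 0.08 = 5.44
  Case study 86.5 × 0.05 = 4.325
  Applied module 70 × 0.06 = 4.2
  Safety assessment 80.0625 × 0.17 = 13.610625
  Practical 84 × 0.08 = 6.72
  Ethics module 59 × 0.06 = 3.54
Sum = 71.835625
71.835625 is ≥ 69 and < 90 → Tier 2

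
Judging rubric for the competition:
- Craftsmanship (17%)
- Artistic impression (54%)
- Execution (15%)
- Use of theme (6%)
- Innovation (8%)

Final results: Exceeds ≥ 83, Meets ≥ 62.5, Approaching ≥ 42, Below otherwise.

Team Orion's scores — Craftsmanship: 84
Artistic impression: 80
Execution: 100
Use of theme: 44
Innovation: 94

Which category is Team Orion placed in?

Weighted total:
  Craftsmanship 84 × 0.17 = 14.28
  Artistic impression 80 × 0.54 = 43.2
  Execution 100 × 0.15 = 15
  Use of theme 44 × 0.06 = 2.64
  Innovation 94 × 0.08 = 7.52
Sum = 82.64
82.64 is ≥ 62.5 and < 83 → Meets

Meets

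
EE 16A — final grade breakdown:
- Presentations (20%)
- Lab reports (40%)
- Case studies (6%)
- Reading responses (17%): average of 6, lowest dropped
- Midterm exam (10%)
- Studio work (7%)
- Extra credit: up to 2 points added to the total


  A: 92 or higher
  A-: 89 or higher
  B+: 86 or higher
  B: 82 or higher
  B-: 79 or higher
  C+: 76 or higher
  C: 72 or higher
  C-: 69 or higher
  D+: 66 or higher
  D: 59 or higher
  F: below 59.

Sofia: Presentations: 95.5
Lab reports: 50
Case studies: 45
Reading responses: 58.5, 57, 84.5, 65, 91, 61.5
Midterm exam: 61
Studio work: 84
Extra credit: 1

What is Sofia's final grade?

Reading responses: drop 57 → average of remaining 5 = 360.5/5 = 72.1
Weighted total:
  Presentations 95.5 × 0.2 = 19.1
  Lab reports 50 × 0.4 = 20
  Case studies 45 × 0.06 = 2.7
  Reading responses 72.1 × 0.17 = 12.257
  Midterm exam 61 × 0.1 = 6.1
  Studio work 84 × 0.07 = 5.88
Sum = 66.037
Extra credit: 66.037 + 1 = 67.037
67.037 is ≥ 66 and < 69 → D+

D+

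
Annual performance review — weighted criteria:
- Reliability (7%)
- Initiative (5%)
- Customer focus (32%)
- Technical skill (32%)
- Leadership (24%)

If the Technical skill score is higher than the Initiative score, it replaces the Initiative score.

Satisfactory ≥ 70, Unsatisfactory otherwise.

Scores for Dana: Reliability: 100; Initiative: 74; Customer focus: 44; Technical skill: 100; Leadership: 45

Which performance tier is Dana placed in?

Technical skill (100) > Initiative (74), so Initiative counts as 100.
Weighted total:
  Reliability 100 × 0.07 = 7
  Initiative 100 × 0.05 = 5
  Customer focus 44 × 0.32 = 14.08
  Technical skill 100 × 0.32 = 32
  Leadership 45 × 0.24 = 10.8
Sum = 68.88
68.88 < 70 → Unsatisfactory

Unsatisfactory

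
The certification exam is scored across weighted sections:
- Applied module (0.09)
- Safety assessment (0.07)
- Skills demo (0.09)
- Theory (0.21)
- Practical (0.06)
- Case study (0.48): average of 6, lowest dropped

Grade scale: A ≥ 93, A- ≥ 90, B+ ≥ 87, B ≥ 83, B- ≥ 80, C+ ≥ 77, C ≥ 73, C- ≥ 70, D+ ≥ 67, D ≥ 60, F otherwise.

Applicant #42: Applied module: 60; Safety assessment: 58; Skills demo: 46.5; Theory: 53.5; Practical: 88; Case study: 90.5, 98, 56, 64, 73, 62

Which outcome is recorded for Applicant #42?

D+

Case study: drop 56 → average of remaining 5 = 387.5/5 = 77.5
Weighted total:
  Applied module 60 × 0.09 = 5.4
  Safety assessment 58 × 0.07 = 4.06
  Skills demo 46.5 × 0.09 = 4.185
  Theory 53.5 × 0.21 = 11.235
  Practical 88 × 0.06 = 5.28
  Case study 77.5 × 0.48 = 37.2
Sum = 67.36
67.36 is ≥ 67 and < 70 → D+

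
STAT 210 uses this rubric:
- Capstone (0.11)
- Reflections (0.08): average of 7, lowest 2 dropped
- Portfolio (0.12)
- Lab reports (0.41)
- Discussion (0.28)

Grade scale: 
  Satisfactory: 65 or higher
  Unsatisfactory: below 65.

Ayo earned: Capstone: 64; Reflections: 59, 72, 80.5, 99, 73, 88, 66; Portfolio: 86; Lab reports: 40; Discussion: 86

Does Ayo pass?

Reflections: drop 59, 66 → average of remaining 5 = 412.5/5 = 82.5
Weighted total:
  Capstone 64 × 0.11 = 7.04
  Reflections 82.5 × 0.08 = 6.6
  Portfolio 86 × 0.12 = 10.32
  Lab reports 40 × 0.41 = 16.4
  Discussion 86 × 0.28 = 24.08
Sum = 64.44
64.44 < 65 → Unsatisfactory

Unsatisfactory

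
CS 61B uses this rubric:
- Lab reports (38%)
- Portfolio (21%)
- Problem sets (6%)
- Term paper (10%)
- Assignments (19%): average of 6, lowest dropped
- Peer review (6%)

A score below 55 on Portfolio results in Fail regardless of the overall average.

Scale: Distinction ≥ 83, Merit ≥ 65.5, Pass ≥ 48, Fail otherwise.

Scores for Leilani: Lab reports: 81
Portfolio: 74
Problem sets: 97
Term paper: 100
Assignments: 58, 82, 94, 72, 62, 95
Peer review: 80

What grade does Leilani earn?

Assignments: drop 58 → average of remaining 5 = 405/5 = 81
Portfolio score 74 ≥ 55: minimum met.
Weighted total:
  Lab reports 81 × 0.38 = 30.78
  Portfolio 74 × 0.21 = 15.54
  Problem sets 97 × 0.06 = 5.82
  Term paper 100 × 0.1 = 10
  Assignments 81 × 0.19 = 15.39
  Peer review 80 × 0.06 = 4.8
Sum = 82.33
82.33 is ≥ 65.5 and < 83 → Merit

Merit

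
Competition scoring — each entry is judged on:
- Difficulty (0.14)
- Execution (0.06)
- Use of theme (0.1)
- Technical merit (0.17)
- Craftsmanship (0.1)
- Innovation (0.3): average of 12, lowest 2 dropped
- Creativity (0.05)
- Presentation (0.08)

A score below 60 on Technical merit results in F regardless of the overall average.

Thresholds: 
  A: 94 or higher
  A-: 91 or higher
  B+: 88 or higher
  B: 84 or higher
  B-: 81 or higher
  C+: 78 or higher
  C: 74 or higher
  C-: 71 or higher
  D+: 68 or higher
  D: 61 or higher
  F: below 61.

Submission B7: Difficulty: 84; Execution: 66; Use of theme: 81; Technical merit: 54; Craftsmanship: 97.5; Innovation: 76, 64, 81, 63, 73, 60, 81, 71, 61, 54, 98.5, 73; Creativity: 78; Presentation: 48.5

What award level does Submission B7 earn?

Innovation: drop 54, 60 → average of remaining 10 = 741.5/10 = 74.15
Technical merit score 54 < 60: minimum not met.
Weighted total:
  Difficulty 84 × 0.14 = 11.76
  Execution 66 × 0.06 = 3.96
  Use of theme 81 × 0.1 = 8.1
  Technical merit 54 × 0.17 = 9.18
  Craftsmanship 97.5 × 0.1 = 9.75
  Innovation 74.15 × 0.3 = 22.245
  Creativity 78 × 0.05 = 3.9
  Presentation 48.5 × 0.08 = 3.88
Sum = 72.775
Because the Technical merit minimum was not met, the result is F.

F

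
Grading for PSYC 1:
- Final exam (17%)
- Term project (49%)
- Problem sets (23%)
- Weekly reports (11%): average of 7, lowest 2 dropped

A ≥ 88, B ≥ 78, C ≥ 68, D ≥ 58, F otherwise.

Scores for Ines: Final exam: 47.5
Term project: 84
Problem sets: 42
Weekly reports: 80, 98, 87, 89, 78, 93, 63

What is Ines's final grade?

Weekly reports: drop 63, 78 → average of remaining 5 = 447/5 = 89.4
Weighted total:
  Final exam 47.5 × 0.17 = 8.075
  Term project 84 × 0.49 = 41.16
  Problem sets 42 × 0.23 = 9.66
  Weekly reports 89.4 × 0.11 = 9.834
Sum = 68.729
68.729 is ≥ 68 and < 78 → C

C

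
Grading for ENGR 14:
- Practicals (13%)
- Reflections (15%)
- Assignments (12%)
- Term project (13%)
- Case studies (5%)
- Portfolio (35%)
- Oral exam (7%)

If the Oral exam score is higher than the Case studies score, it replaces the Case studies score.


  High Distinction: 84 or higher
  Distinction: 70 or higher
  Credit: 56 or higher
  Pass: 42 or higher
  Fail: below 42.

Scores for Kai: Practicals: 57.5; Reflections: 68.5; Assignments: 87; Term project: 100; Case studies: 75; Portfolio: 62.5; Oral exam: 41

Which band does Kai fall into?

Oral exam (41) ≤ Case studies (75), so Case studies stays at 75.
Weighted total:
  Practicals 57.5 × 0.13 = 7.475
  Reflections 68.5 × 0.15 = 10.275
  Assignments 87 × 0.12 = 10.44
  Term project 100 × 0.13 = 13
  Case studies 75 × 0.05 = 3.75
  Portfolio 62.5 × 0.35 = 21.875
  Oral exam 41 × 0.07 = 2.87
Sum = 69.685
69.685 is ≥ 56 and < 70 → Credit

Credit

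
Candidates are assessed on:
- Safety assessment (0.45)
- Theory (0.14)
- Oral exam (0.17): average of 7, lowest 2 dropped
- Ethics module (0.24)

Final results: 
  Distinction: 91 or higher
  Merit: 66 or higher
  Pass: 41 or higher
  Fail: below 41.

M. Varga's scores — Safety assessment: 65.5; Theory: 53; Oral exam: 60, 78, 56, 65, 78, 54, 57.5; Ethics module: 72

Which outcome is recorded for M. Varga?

Pass

Oral exam: drop 54, 56 → average of remaining 5 = 338.5/5 = 67.7
Weighted total:
  Safety assessment 65.5 × 0.45 = 29.475
  Theory 53 × 0.14 = 7.42
  Oral exam 67.7 × 0.17 = 11.509
  Ethics module 72 × 0.24 = 17.28
Sum = 65.684
65.684 is ≥ 41 and < 66 → Pass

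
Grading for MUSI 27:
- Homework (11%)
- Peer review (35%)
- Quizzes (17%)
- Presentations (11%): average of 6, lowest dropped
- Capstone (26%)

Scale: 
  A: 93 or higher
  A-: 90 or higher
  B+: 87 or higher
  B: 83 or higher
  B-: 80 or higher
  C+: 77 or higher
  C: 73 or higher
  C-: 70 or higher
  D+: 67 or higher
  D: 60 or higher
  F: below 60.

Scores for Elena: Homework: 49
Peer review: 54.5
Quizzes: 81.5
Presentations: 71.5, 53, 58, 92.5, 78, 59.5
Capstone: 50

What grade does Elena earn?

Presentations: drop 53 → average of remaining 5 = 359.5/5 = 71.9
Weighted total:
  Homework 49 × 0.11 = 5.39
  Peer review 54.5 × 0.35 = 19.075
  Quizzes 81.5 × 0.17 = 13.855
  Presentations 71.9 × 0.11 = 7.909
  Capstone 50 × 0.26 = 13
Sum = 59.229
59.229 < 60 → F

F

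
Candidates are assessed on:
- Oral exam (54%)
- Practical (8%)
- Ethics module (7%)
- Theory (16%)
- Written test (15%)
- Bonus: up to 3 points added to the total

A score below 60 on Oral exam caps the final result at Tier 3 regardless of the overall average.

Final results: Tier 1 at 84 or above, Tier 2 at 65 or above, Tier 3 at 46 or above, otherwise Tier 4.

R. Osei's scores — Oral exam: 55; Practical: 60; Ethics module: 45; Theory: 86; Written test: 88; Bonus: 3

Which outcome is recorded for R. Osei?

Oral exam score 55 < 60: minimum not met.
Weighted total:
  Oral exam 55 × 0.54 = 29.7
  Practical 60 × 0.08 = 4.8
  Ethics module 45 × 0.07 = 3.15
  Theory 86 × 0.16 = 13.76
  Written test 88 × 0.15 = 13.2
Sum = 64.61
Bonus: 64.61 + 3 = 67.61
67.61 would be Tier 2; cap at Tier 3 applies → Tier 3.

Tier 3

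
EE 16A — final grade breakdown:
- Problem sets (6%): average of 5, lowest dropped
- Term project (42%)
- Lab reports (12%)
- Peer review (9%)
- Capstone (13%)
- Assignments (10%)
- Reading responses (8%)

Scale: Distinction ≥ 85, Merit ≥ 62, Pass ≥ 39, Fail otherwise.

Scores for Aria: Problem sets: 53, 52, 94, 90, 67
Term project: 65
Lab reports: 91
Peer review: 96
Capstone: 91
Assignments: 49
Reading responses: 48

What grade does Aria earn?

Merit

Problem sets: drop 52 → average of remaining 4 = 304/4 = 76
Weighted total:
  Problem sets 76 × 0.06 = 4.56
  Term project 65 × 0.42 = 27.3
  Lab reports 91 × 0.12 = 10.92
  Peer review 96 × 0.09 = 8.64
  Capstone 91 × 0.13 = 11.83
  Assignments 49 × 0.1 = 4.9
  Reading responses 48 × 0.08 = 3.84
Sum = 71.99
71.99 is ≥ 62 and < 85 → Merit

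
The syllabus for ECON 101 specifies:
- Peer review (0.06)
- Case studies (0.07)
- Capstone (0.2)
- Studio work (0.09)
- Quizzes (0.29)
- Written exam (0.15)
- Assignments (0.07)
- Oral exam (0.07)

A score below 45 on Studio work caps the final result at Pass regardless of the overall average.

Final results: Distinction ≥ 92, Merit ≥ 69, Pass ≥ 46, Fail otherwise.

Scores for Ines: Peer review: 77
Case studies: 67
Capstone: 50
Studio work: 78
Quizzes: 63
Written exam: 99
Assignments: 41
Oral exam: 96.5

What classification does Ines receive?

Studio work score 78 ≥ 45: minimum met.
Weighted total:
  Peer review 77 × 0.06 = 4.62
  Case studies 67 × 0.07 = 4.69
  Capstone 50 × 0.2 = 10
  Studio work 78 × 0.09 = 7.02
  Quizzes 63 × 0.29 = 18.27
  Written exam 99 × 0.15 = 14.85
  Assignments 41 × 0.07 = 2.87
  Oral exam 96.5 × 0.07 = 6.755
Sum = 69.075
69.075 is ≥ 69 and < 92 → Merit

Merit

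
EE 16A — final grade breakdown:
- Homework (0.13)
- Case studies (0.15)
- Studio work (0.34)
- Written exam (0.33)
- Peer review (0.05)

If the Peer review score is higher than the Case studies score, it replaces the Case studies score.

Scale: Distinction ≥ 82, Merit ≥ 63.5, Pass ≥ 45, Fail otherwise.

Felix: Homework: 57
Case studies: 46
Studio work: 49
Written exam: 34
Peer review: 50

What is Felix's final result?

Pass

Peer review (50) > Case studies (46), so Case studies counts as 50.
Weighted total:
  Homework 57 × 0.13 = 7.41
  Case studies 50 × 0.15 = 7.5
  Studio work 49 × 0.34 = 16.66
  Written exam 34 × 0.33 = 11.22
  Peer review 50 × 0.05 = 2.5
Sum = 45.29
45.29 is ≥ 45 and < 63.5 → Pass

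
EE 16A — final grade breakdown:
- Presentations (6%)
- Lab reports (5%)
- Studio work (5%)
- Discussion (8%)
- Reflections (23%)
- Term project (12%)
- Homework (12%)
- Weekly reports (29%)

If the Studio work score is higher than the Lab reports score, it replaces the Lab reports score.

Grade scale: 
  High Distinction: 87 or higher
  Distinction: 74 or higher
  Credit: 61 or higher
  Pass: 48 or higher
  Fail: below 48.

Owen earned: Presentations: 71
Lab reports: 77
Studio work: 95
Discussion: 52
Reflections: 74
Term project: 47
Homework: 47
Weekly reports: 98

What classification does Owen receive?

Distinction

Studio work (95) > Lab reports (77), so Lab reports counts as 95.
Weighted total:
  Presentations 71 × 0.06 = 4.26
  Lab reports 95 × 0.05 = 4.75
  Studio work 95 × 0.05 = 4.75
  Discussion 52 × 0.08 = 4.16
  Reflections 74 × 0.23 = 17.02
  Term project 47 × 0.12 = 5.64
  Homework 47 × 0.12 = 5.64
  Weekly reports 98 × 0.29 = 28.42
Sum = 74.64
74.64 is ≥ 74 and < 87 → Distinction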